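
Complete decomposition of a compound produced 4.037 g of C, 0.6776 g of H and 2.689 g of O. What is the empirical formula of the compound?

C2H4O

C: 4.037 g ÷ 12.01 g/mol = 0.3361 mol
H: 0.6776 g ÷ 1.008 g/mol = 0.6722 mol
O: 2.689 g ÷ 16.00 g/mol = 0.1681 mol
Divide by the smallest (0.1681 mol O): C 2.000, H 4.000, O 1.000
→ C2H4O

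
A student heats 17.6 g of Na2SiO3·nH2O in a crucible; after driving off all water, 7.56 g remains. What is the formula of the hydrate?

Na2SiO3·9H2O

Mass of water lost = 17.6 − 7.56 = 10.04 g → 10.04 / 18.02 = 0.5572 mol H2O
Molar mass of Na2SiO3 = 122.07 g/mol → mol Na2SiO3 = 7.56 / 122.07 = 0.06193
n = 0.5572 / 0.06193 = 9.00 ≈ 9 → Na2SiO3·9H2O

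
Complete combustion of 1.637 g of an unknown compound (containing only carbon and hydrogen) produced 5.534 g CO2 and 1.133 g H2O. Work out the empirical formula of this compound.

CH

mol C = 5.534 / 44.01 = 0.1257; mass C = 0.1257 × 12.01 = 1.510 g
mol H = 2 × (1.133 / 18.02) = 0.1257; mass H = 0.1257 × 1.008 = 0.1268 g
Divide by the smallest (0.1257 mol C): C 1.000, H 1.000
≈ 1:1 → CH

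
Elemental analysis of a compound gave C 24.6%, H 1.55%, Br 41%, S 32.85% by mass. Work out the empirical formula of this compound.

Assume 100 g: 24.6 g C, 1.55 g H, 41 g Br, 32.85 g S.
n(C) = 24.6/12.01 = 2.048, n(H) = 1.55/1.008 = 1.538, n(Br) = 41/79.90 = 0.5131, n(S) = 32.85/32.07 = 1.024
Divide by the smallest (0.5131 mol Br): C 3.992, H 2.997, Br 1.000, S 1.996
→ C4H3BrS2

C4H3BrS2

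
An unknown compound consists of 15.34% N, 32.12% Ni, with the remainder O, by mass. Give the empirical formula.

Assume 100 g: 15.34 g N, 32.12 g Ni, 52.54 g O.
Moles — N: 15.34 / 14.01 = 1.095 mol; Ni: 32.12 / 58.69 = 0.5473 mol; O: 52.54 / 16.00 = 3.284 mol
Ratios (÷ 0.5473): N 2.001, Ni 1.000, O 6.000
≈ 2:1:6 → N2NiO6

N2NiO6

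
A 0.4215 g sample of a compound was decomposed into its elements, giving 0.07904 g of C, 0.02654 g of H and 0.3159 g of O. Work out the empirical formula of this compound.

CH4O3

C: 0.07904 g ÷ 12.01 g/mol = 0.006581 mol
H: 0.02654 g ÷ 1.008 g/mol = 0.02633 mol
O: 0.3159 g ÷ 16.00 g/mol = 0.01974 mol
Ratios (÷ 0.006581): C 1.000, H 4.001, O 3.000
→ CH4O3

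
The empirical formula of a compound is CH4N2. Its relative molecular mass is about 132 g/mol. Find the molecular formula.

Empirical-formula mass = 44.06 g/mol
n = 132 / 44.06 = 3.00 ≈ 3
Molecular formula = (CH4N2)3 = C3H12N6

C3H12N6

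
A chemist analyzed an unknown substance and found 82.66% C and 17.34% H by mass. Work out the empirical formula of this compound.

C2H5

Assume 100 g: 82.66 g C, 17.34 g H.
n(C) = 82.66/12.01 = 6.883, n(H) = 17.34/1.008 = 17.2
Smallest is C at 6.883 mol; normalising gives C 1.000, H 2.499
Scaling by 2: C 2.00, H 5.00 → C2H5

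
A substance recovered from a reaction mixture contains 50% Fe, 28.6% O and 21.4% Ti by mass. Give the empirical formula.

Fe2O4Ti

Assume 100 g: 50 g Fe, 28.6 g O, 21.4 g Ti.
Fe: 50 g ÷ 55.85 g/mol = 0.8953 mol
O: 28.6 g ÷ 16.00 g/mol = 1.788 mol
Ti: 21.4 g ÷ 47.87 g/mol = 0.447 mol
Ratios (÷ 0.447): Fe 2.003, O 3.998, Ti 1.000
≈ 2:4:1 → Fe2O4Ti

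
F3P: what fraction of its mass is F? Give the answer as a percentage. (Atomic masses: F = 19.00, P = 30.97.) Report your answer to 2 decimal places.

Molar mass = 3(19.00) + 1(30.97) = 87.970 g/mol
Mass of F per mole = 3 × 19.00 = 57.000 g
% F = 57.000 / 87.970 × 100 = 64.79%

64.79%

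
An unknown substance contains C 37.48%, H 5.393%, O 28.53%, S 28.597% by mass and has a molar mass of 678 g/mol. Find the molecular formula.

C21H36O12S6

Assume 100 g: 37.48 g C, 5.393 g H, 28.53 g O, 28.597 g S.
C: 37.48 g ÷ 12.01 g/mol = 3.121 mol
H: 5.393 g ÷ 1.008 g/mol = 5.35 mol
O: 28.53 g ÷ 16.00 g/mol = 1.783 mol
S: 28.597 g ÷ 32.07 g/mol = 0.8917 mol
Ratios (÷ 0.8917): C 3.500, H 6.000, O 2.000, S 1.000
Multiply by 2: C 7.00, H 12.00, O 4.00, S 2.00 → C7H12O4S2
Empirical-formula mass = 224.31 g/mol
n = 678 / 224.31 = 3.02 ≈ 3
Molecular formula = (C7H12O4S2)×3 = C21H36O12S6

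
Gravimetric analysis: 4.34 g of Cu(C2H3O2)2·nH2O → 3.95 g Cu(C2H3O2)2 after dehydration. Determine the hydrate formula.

Mass of water lost = 4.34 − 3.95 = 0.39 g → 0.39 / 18.02 = 0.02164 mol H2O
Molar mass of Cu(C2H3O2)2 = 181.64 g/mol → mol Cu(C2H3O2)2 = 3.95 / 181.64 = 0.02175
n = 0.02164 / 0.02175 = 1.00 ≈ 1 → Cu(C2H3O2)2·H2O

Cu(C2H3O2)2·H2O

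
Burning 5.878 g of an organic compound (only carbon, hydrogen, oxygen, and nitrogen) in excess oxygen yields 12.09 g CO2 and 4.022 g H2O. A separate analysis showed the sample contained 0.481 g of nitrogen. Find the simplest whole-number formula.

C8H13NO3

mol C = 12.09 / 44.01 = 0.2747; mass C = 0.2747 × 12.01 = 3.299 g
mol H = 2 × (4.022 / 18.02) = 0.4464; mass H = 0.4464 × 1.008 = 0.4500 g
mol N = 0.481 / 14.01 = 0.03433
mass O = 5.878 − (4.230) = 1.648 g → mol O = 0.1030
Divide by the smallest (0.03433 mol N): C 8.001, H 13.002, N 1.000, O 3.000
Ratio ≈ 8:13:1:3, so the empirical formula is C8H13NO3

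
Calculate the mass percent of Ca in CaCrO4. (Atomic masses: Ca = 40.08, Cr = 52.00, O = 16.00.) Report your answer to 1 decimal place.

25.7%

Molar mass = 1(40.08) + 1(52.00) + 4(16.00) = 156.080 g/mol
Mass of Ca per mole = 1 × 40.08 = 40.080 g
% Ca = 40.080 / 156.080 × 100 = 25.7%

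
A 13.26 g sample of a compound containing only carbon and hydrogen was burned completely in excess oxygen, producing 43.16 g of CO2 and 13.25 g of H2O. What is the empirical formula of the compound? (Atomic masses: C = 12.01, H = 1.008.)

C2H3

mol C = 43.16 / 44.01 = 0.9807; mass C = 0.9807 × 12.01 = 11.78 g
mol H = 2 × (13.25 / 18.02) = 1.471; mass H = 1.471 × 1.008 = 1.482 g
Ratios (÷ 0.9807): C 1.000, H 1.500
Multiply by 2: C 2.00, H 3.00 → C2H3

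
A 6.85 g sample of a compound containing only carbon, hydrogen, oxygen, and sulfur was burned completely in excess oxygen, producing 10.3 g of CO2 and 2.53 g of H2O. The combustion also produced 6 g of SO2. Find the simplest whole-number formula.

C5H6OS2

mol C = 10.3 / 44.01 = 0.2340; mass C = 0.2340 × 12.01 = 2.811 g
mol H = 2 × (2.53 / 18.02) = 0.2808; mass H = 0.2808 × 1.008 = 0.2830 g
mol S = 6 / 64.07 = 0.09365; mass S = 3.003 g
mass O = 6.85 − (6.097) = 0.7529 g → mol O = 0.04706
Divide by the smallest (0.04706 mol O): C 4.974, H 5.967, O 1.000, S 1.990
→ C5H6OS2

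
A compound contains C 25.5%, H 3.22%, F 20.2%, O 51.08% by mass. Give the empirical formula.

Assume 100 g: 25.5 g C, 3.22 g H, 20.2 g F, 51.08 g O.
Moles — C: 25.5 / 12.01 = 2.123 mol; H: 3.22 / 1.008 = 3.194 mol; F: 20.2 / 19.00 = 1.063 mol; O: 51.08 / 16.00 = 3.192 mol
Divide by the smallest (1.063 mol F): C 1.997, H 3.005, F 1.000, O 3.003
Ratio ≈ 2:3:1:3, so the empirical formula is C2H3FO3

C2H3FO3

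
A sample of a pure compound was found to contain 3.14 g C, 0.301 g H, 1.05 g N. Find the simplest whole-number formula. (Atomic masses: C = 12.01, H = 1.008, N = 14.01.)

C7H8N2

n(C) = 3.14/12.01 = 0.2614, n(H) = 0.301/1.008 = 0.2986, n(N) = 1.05/14.01 = 0.07495
Smallest is N at 0.07495 mol; normalising gives C 3.488, H 3.984, N 1.000
×2: C 6.98, H 7.97, N 2.00 → C7H8N2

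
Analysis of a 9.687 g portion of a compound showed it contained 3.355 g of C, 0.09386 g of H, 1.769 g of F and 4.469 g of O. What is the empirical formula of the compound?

C3HFO3

Moles — C: 3.355 / 12.01 = 0.2794 mol; H: 0.09386 / 1.008 = 0.09312 mol; F: 1.769 / 19.00 = 0.09311 mol; O: 4.469 / 16.00 = 0.2793 mol
Smallest is F at 0.09311 mol; normalising gives C 3.000, H 1.000, F 1.000, O 3.000
Ratio ≈ 3:1:1:3, so the empirical formula is C3HFO3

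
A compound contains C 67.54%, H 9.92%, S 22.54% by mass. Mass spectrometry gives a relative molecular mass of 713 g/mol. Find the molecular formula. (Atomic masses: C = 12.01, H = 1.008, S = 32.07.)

Assume 100 g: 67.54 g C, 9.92 g H, 22.54 g S.
C: 67.54 g ÷ 12.01 g/mol = 5.624 mol
H: 9.92 g ÷ 1.008 g/mol = 9.841 mol
S: 22.54 g ÷ 32.07 g/mol = 0.7028 mol
Smallest is S at 0.7028 mol; normalising gives C 8.001, H 14.002, S 1.000
Ratio ≈ 8:14:1, so the empirical formula is C8H14S
Empirical-formula mass = 142.26 g/mol
n = 713 / 142.26 = 5.01 ≈ 5
Molecular formula = (C8H14S)×5 = C40H70S5

C40H70S5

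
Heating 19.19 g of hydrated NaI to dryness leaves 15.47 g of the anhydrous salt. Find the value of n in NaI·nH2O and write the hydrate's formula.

Mass of water lost = 19.19 − 15.47 = 3.72 g → 3.72 / 18.02 = 0.2064 mol H2O
Molar mass of NaI = 149.89 g/mol → mol NaI = 15.47 / 149.89 = 0.1032
n = 0.2064 / 0.1032 = 2.00 ≈ 2 → NaI·2H2O

NaI·2H2O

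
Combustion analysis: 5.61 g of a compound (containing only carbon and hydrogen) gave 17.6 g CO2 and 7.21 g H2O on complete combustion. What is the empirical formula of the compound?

mol C = 17.6 / 44.01 = 0.3999; mass C = 0.3999 × 12.01 = 4.803 g
mol H = 2 × (7.21 / 18.02) = 0.8002; mass H = 0.8002 × 1.008 = 0.8066 g
Smallest is C at 0.3999 mol; normalising gives C 1.000, H 2.001
Ratio ≈ 1:2, so the empirical formula is CH2

CH2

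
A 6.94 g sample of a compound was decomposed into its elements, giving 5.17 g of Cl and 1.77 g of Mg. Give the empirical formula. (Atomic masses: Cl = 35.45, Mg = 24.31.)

Moles — Cl: 5.17 / 35.45 = 0.1458 mol; Mg: 1.77 / 24.31 = 0.07281 mol
Divide by the smallest (0.07281 mol Mg): Cl 2.003, Mg 1.000
→ Cl2Mg

Cl2Mg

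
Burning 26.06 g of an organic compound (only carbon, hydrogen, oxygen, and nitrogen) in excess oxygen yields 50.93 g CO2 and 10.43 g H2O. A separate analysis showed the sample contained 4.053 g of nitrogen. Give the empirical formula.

mol C = 50.93 / 44.01 = 1.157; mass C = 1.157 × 12.01 = 13.90 g
mol H = 2 × (10.43 / 18.02) = 1.158; mass H = 1.158 × 1.008 = 1.167 g
mol N = 4.053 / 14.01 = 0.2893
mass O = 26.06 − (19.12) = 6.942 g → mol O = 0.4339
Divide by the smallest (0.2893 mol N): C 4.000, H 4.001, N 1.000, O 1.500
×2: C 8.00, H 8.00, N 2.00, O 3.00 → C8H8N2O3

C8H8N2O3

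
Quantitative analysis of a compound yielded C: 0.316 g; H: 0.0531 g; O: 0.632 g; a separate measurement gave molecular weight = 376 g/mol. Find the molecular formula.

C10H20O15

C: 0.316 g ÷ 12.01 g/mol = 0.02631 mol
H: 0.0531 g ÷ 1.008 g/mol = 0.05268 mol
O: 0.632 g ÷ 16.00 g/mol = 0.0395 mol
Divide by the smallest (0.02631 mol C): C 1.000, H 2.002, O 1.501
×2: C 2.00, H 4.00, O 3.00 → C2H4O3
Empirical-formula mass = 76.05 g/mol
n = 376 / 76.05 = 4.94 ≈ 5
Molecular formula = (C2H4O3)×5 = C10H20O15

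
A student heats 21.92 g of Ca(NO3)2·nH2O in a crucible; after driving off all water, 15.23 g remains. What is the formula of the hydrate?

Ca(NO3)2·4H2O

Mass of water lost = 21.92 − 15.23 = 6.69 g → 6.69 / 18.02 = 0.3713 mol H2O
Molar mass of Ca(NO3)2 = 164.10 g/mol → mol Ca(NO3)2 = 15.23 / 164.10 = 0.09281
n = 0.3713 / 0.09281 = 4.00 ≈ 4 → Ca(NO3)2·4H2O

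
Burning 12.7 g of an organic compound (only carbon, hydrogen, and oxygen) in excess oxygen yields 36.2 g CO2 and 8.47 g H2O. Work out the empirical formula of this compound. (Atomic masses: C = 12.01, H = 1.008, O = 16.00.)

C7H8O

mol C = 36.2 / 44.01 = 0.8225; mass C = 0.8225 × 12.01 = 9.879 g
mol H = 2 × (8.47 / 18.02) = 0.9401; mass H = 0.9401 × 1.008 = 0.9476 g
mass O = 12.7 − (10.83) = 1.874 g → mol O = 0.1171
Smallest is O at 0.1171 mol; normalising gives C 7.024, H 8.027, O 1.000
→ C7H8O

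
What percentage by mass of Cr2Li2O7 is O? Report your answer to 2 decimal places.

Molar mass = 2(52.00) + 2(6.94) + 7(16.00) = 229.880 g/mol
Mass of O per mole = 7 × 16.00 = 112.000 g
% O = 112.000 / 229.880 × 100 = 48.72%

48.72%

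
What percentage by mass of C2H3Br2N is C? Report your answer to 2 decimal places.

11.96%

Molar mass = 2(12.01) + 3(1.008) + 2(79.90) + 1(14.01) = 200.854 g/mol
Mass of C per mole = 2 × 12.01 = 24.020 g
% C = 24.020 / 200.854 × 100 = 11.96%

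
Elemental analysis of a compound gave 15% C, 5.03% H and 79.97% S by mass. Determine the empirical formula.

CH4S2

Assume 100 g: 15 g C, 5.03 g H, 79.97 g S.
n(C) = 15/12.01 = 1.249, n(H) = 5.03/1.008 = 4.99, n(S) = 79.97/32.07 = 2.494
Ratios (÷ 1.249): C 1.000, H 3.995, S 1.997
Ratio ≈ 1:4:2, so the empirical formula is CH4S2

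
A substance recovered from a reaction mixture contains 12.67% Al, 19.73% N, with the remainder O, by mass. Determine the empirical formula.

AlN3O9

Assume 100 g: 12.67 g Al, 19.73 g N, 67.6 g O.
n(Al) = 12.67/26.98 = 0.4696, n(N) = 19.73/14.01 = 1.408, n(O) = 67.6/16.00 = 4.225
Smallest is Al at 0.4696 mol; normalising gives Al 1.000, N 2.999, O 8.997
Ratio ≈ 1:3:9, so the empirical formula is AlN3O9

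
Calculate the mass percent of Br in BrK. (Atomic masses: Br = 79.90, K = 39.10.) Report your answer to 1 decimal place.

67.1%

Molar mass = 1(79.90) + 1(39.10) = 119.000 g/mol
Mass of Br per mole = 1 × 79.90 = 79.900 g
% Br = 79.900 / 119.000 × 100 = 67.1%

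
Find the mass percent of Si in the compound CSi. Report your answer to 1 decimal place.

70.0%

Molar mass = 1(12.01) + 1(28.09) = 40.100 g/mol
Mass of Si per mole = 1 × 28.09 = 28.090 g
% Si = 28.090 / 40.100 × 100 = 70.0%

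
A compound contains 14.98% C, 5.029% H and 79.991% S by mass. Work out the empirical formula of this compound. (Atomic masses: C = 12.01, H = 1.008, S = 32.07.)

CH4S2

Assume 100 g: 14.98 g C, 5.029 g H, 79.991 g S.
Moles — C: 14.98 / 12.01 = 1.247 mol; H: 5.029 / 1.008 = 4.989 mol; S: 79.991 / 32.07 = 2.494 mol
Ratios (÷ 1.247): C 1.000, H 4.000, S 2.000
→ CH4S2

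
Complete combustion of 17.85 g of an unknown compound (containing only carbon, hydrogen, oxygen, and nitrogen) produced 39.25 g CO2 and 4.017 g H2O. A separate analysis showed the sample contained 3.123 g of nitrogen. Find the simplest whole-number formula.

C4H2NO

mol C = 39.25 / 44.01 = 0.8918; mass C = 0.8918 × 12.01 = 10.71 g
mol H = 2 × (4.017 / 18.02) = 0.4458; mass H = 0.4458 × 1.008 = 0.4494 g
mol N = 3.123 / 14.01 = 0.2229
mass O = 17.85 − (14.28) = 3.567 g → mol O = 0.2229
Divide by the smallest (0.2229 mol O): C 4.001, H 2.000, N 1.000, O 1.000
Ratio ≈ 4:2:1:1, so the empirical formula is C4H2NO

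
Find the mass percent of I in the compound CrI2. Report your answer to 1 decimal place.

Molar mass = 1(52.00) + 2(126.90) = 305.800 g/mol
Mass of I per mole = 2 × 126.90 = 253.800 g
% I = 253.800 / 305.800 × 100 = 83.0%

83.0%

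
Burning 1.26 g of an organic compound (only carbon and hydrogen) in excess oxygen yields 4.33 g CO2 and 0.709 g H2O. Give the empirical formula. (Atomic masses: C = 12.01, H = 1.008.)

mol C = 4.33 / 44.01 = 0.09839; mass C = 0.09839 × 12.01 = 1.182 g
mol H = 2 × (0.709 / 18.02) = 0.07869; mass H = 0.07869 × 1.008 = 0.07932 g
Smallest is H at 0.07869 mol; normalising gives C 1.250, H 1.000
×4: C 5.00, H 4.00 → C5H4

C5H4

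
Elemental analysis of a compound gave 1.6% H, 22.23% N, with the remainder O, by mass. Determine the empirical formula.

HNO3

Assume 100 g: 1.6 g H, 22.23 g N, 76.17 g O.
Moles — H: 1.6 / 1.008 = 1.587 mol; N: 22.23 / 14.01 = 1.587 mol; O: 76.17 / 16.00 = 4.761 mol
Divide by the smallest (1.587 mol N): H 1.000, N 1.000, O 3.000
Ratio ≈ 1:1:3, so the empirical formula is HNO3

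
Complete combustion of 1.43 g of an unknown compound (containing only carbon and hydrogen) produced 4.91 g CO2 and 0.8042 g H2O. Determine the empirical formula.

mol C = 4.91 / 44.01 = 0.1116; mass C = 0.1116 × 12.01 = 1.340 g
mol H = 2 × (0.8042 / 18.02) = 0.08926; mass H = 0.08926 × 1.008 = 0.08997 g
Divide by the smallest (0.08926 mol H): C 1.250, H 1.000
Scaling by 4: C 5.00, H 4.00 → C5H4

C5H4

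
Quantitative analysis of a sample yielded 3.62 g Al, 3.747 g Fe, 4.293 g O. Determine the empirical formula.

Moles — Al: 3.62 / 26.98 = 0.1342 mol; Fe: 3.747 / 55.85 = 0.06709 mol; O: 4.293 / 16.00 = 0.2683 mol
Ratios (÷ 0.06709): Al 2.000, Fe 1.000, O 3.999
≈ 2:1:4 → Al2FeO4

Al2FeO4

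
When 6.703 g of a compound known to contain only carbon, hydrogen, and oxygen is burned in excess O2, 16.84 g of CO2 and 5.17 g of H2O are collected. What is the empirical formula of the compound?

mol C = 16.84 / 44.01 = 0.3826; mass C = 0.3826 × 12.01 = 4.596 g
mol H = 2 × (5.17 / 18.02) = 0.5738; mass H = 0.5738 × 1.008 = 0.5784 g
mass O = 6.703 − (5.174) = 1.529 g → mol O = 0.09557
Divide by the smallest (0.09557 mol O): C 4.004, H 6.004, O 1.000
≈ 4:6:1 → C4H6O

C4H6O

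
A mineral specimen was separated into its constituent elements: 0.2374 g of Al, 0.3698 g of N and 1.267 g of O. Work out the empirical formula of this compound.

AlN3O9

n(Al) = 0.2374/26.98 = 0.008799, n(N) = 0.3698/14.01 = 0.0264, n(O) = 1.267/16.00 = 0.07919
Smallest is Al at 0.008799 mol; normalising gives Al 1.000, N 3.000, O 8.999
Ratio ≈ 1:3:9, so the empirical formula is AlN3O9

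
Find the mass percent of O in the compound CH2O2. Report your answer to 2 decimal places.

Molar mass = 1(12.01) + 2(1.008) + 2(16.00) = 46.026 g/mol
Mass of O per mole = 2 × 16.00 = 32.000 g
% O = 32.000 / 46.026 × 100 = 69.53%

69.53%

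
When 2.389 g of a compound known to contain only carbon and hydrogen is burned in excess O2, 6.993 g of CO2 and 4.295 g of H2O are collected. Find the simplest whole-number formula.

mol C = 6.993 / 44.01 = 0.1589; mass C = 0.1589 × 12.01 = 1.908 g
mol H = 2 × (4.295 / 18.02) = 0.4767; mass H = 0.4767 × 1.008 = 0.4805 g
Smallest is C at 0.1589 mol; normalising gives C 1.000, H 3.000
Ratio ≈ 1:3, so the empirical formula is CH3

CH3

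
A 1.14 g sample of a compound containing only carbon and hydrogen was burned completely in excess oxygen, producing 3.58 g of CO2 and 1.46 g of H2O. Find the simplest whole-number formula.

mol C = 3.58 / 44.01 = 0.08135; mass C = 0.08135 × 12.01 = 0.9770 g
mol H = 2 × (1.46 / 18.02) = 0.1620; mass H = 0.1620 × 1.008 = 0.1633 g
Divide by the smallest (0.08135 mol C): C 1.000, H 1.992
→ CH2

CH2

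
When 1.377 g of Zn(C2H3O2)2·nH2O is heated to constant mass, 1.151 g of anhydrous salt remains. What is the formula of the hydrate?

Mass of water lost = 1.377 − 1.151 = 0.226 g → 0.226 / 18.02 = 0.01254 mol H2O
Molar mass of Zn(C2H3O2)2 = 183.47 g/mol → mol Zn(C2H3O2)2 = 1.151 / 183.47 = 0.006274
n = 0.01254 / 0.006274 = 2.00 ≈ 2 → Zn(C2H3O2)2·2H2O

Zn(C2H3O2)2·2H2O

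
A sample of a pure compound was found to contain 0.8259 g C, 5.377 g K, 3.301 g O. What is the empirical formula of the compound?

C: 0.8259 g ÷ 12.01 g/mol = 0.06877 mol
K: 5.377 g ÷ 39.10 g/mol = 0.1375 mol
O: 3.301 g ÷ 16.00 g/mol = 0.2063 mol
Smallest is C at 0.06877 mol; normalising gives C 1.000, K 2.000, O 3.000
→ CK2O3

CK2O3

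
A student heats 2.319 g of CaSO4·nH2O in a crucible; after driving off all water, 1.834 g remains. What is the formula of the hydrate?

CaSO4·2H2O

Mass of water lost = 2.319 − 1.834 = 0.485 g → 0.485 / 18.02 = 0.02691 mol H2O
Molar mass of CaSO4 = 136.15 g/mol → mol CaSO4 = 1.834 / 136.15 = 0.01347
n = 0.02691 / 0.01347 = 2.00 ≈ 2 → CaSO4·2H2O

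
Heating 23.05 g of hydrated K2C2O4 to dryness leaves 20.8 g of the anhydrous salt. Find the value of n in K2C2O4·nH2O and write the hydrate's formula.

Mass of water lost = 23.05 − 20.8 = 2.25 g → 2.25 / 18.02 = 0.1249 mol H2O
Molar mass of K2C2O4 = 166.22 g/mol → mol K2C2O4 = 20.8 / 166.22 = 0.1251
n = 0.1249 / 0.1251 = 1.00 ≈ 1 → K2C2O4·H2O

K2C2O4·H2O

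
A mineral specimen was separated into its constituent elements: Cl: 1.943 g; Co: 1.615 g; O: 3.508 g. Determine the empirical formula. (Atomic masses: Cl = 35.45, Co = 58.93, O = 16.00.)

n(Cl) = 1.943/35.45 = 0.05481, n(Co) = 1.615/58.93 = 0.02741, n(O) = 3.508/16.00 = 0.2193
Divide by the smallest (0.02741 mol Co): Cl 2.000, Co 1.000, O 8.000
≈ 2:1:8 → Cl2CoO8

Cl2CoO8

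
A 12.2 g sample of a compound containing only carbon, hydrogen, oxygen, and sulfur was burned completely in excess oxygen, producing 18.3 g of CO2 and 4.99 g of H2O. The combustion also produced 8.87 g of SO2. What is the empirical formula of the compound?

mol C = 18.3 / 44.01 = 0.4158; mass C = 0.4158 × 12.01 = 4.994 g
mol H = 2 × (4.99 / 18.02) = 0.5538; mass H = 0.5538 × 1.008 = 0.5583 g
mol S = 8.87 / 64.07 = 0.1384; mass S = 4.440 g
mass O = 12.2 − (9.992) = 2.208 g → mol O = 0.1380
Divide by the smallest (0.138 mol O): C 3.013, H 4.013, O 1.000, S 1.003
≈ 3:4:1:1 → C3H4OS

C3H4OS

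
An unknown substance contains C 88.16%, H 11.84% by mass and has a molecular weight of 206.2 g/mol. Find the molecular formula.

Assume 100 g: 88.16 g C, 11.84 g H.
n(C) = 88.16/12.01 = 7.341, n(H) = 11.84/1.008 = 11.75
Smallest is C at 7.341 mol; normalising gives C 1.000, H 1.600
Scaling by 5: C 5.00, H 8.00 → C5H8
Empirical-formula mass = 68.11 g/mol
n = 206.2 / 68.11 = 3.03 ≈ 3
Molecular formula = (C5H8)×3 = C15H24

C15H24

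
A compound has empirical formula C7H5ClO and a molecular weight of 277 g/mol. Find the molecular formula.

Empirical-formula mass = 140.56 g/mol
n = 277 / 140.56 = 1.97 ≈ 2
Molecular formula = (C7H5ClO)2 = C14H10Cl2O2

C14H10Cl2O2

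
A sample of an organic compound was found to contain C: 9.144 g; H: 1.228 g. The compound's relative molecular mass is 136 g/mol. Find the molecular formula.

Moles — C: 9.144 / 12.01 = 0.7614 mol; H: 1.228 / 1.008 = 1.218 mol
Ratios (÷ 0.7614): C 1.000, H 1.600
×5: C 5.00, H 8.00 → C5H8
Empirical-formula mass = 68.11 g/mol
n = 136 / 68.11 = 2.00 ≈ 2
Molecular formula = (C5H8)×2 = C10H16

C10H16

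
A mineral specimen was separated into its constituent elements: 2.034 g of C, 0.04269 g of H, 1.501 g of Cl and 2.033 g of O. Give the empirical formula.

C4HClO3

n(C) = 2.034/12.01 = 0.1694, n(H) = 0.04269/1.008 = 0.04235, n(Cl) = 1.501/35.45 = 0.04234, n(O) = 2.033/16.00 = 0.1271
Smallest is Cl at 0.04234 mol; normalising gives C 4.000, H 1.000, Cl 1.000, O 3.001
→ C4HClO3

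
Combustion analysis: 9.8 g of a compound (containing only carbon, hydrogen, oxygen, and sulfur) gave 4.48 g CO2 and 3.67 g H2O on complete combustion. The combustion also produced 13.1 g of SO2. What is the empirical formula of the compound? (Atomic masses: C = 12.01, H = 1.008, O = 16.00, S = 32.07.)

mol C = 4.48 / 44.01 = 0.1018; mass C = 0.1018 × 12.01 = 1.223 g
mol H = 2 × (3.67 / 18.02) = 0.4073; mass H = 0.4073 × 1.008 = 0.4106 g
mol S = 13.1 / 64.07 = 0.2045; mass S = 6.557 g
mass O = 9.8 − (8.190) = 1.610 g → mol O = 0.1006
Smallest is O at 0.1006 mol; normalising gives C 1.012, H 4.049, O 1.000, S 2.032
Ratio ≈ 1:4:1:2, so the empirical formula is CH4OS2

CH4OS2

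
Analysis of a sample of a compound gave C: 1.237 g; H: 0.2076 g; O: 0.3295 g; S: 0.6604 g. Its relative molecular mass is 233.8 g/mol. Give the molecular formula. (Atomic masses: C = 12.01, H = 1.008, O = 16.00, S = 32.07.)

C10H20O2S2

C: 1.237 g ÷ 12.01 g/mol = 0.103 mol
H: 0.2076 g ÷ 1.008 g/mol = 0.206 mol
O: 0.3295 g ÷ 16.00 g/mol = 0.02059 mol
S: 0.6604 g ÷ 32.07 g/mol = 0.02059 mol
Smallest is S at 0.02059 mol; normalising gives C 5.002, H 10.001, O 1.000, S 1.000
≈ 5:10:1:1 → C5H10OS
Empirical-formula mass = 118.20 g/mol
n = 233.8 / 118.20 = 1.98 ≈ 2
Molecular formula = (C5H10OS)×2 = C10H20O2S2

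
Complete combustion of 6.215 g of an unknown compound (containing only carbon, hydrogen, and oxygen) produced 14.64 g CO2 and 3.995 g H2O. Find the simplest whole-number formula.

mol C = 14.64 / 44.01 = 0.3327; mass C = 0.3327 × 12.01 = 3.995 g
mol H = 2 × (3.995 / 18.02) = 0.4434; mass H = 0.4434 × 1.008 = 0.4469 g
mass O = 6.215 − (4.442) = 1.773 g → mol O = 0.1108
Ratios (÷ 0.1108): C 3.002, H 4.002, O 1.000
≈ 3:4:1 → C3H4O

C3H4O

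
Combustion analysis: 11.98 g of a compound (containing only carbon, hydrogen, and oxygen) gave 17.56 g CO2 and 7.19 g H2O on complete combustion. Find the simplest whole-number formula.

CH2O

mol C = 17.56 / 44.01 = 0.3990; mass C = 0.3990 × 12.01 = 4.792 g
mol H = 2 × (7.19 / 18.02) = 0.7980; mass H = 0.7980 × 1.008 = 0.8044 g
mass O = 11.98 − (5.596) = 6.384 g → mol O = 0.3990
Divide by the smallest (0.399 mol O): C 1.000, H 2.000, O 1.000
Ratio ≈ 1:2:1, so the empirical formula is CH2O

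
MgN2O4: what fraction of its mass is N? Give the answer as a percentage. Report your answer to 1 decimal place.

24.1%

Molar mass = 1(24.31) + 2(14.01) + 4(16.00) = 116.330 g/mol
Mass of N per mole = 2 × 14.01 = 28.020 g
% N = 28.020 / 116.330 × 100 = 24.1%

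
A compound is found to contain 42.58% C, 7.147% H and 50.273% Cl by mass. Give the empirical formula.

Assume 100 g: 42.58 g C, 7.147 g H, 50.273 g Cl.
C: 42.58 g ÷ 12.01 g/mol = 3.545 mol
H: 7.147 g ÷ 1.008 g/mol = 7.09 mol
Cl: 50.273 g ÷ 35.45 g/mol = 1.418 mol
Divide by the smallest (1.418 mol Cl): C 2.500, H 5.000, Cl 1.000
×2: C 5.00, H 10.00, Cl 2.00 → C5H10Cl2

C5H10Cl2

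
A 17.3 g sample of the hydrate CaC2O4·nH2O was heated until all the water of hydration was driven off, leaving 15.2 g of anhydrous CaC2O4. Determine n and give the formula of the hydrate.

Mass of water lost = 17.3 − 15.2 = 2.1 g → 2.1 / 18.02 = 0.1165 mol H2O
Molar mass of CaC2O4 = 128.10 g/mol → mol CaC2O4 = 15.2 / 128.10 = 0.1187
n = 0.1165 / 0.1187 = 0.98 ≈ 1 → CaC2O4·H2O

CaC2O4·H2O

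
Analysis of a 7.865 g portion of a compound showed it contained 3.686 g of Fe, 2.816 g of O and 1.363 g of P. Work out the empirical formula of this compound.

Fe3O8P2

Moles — Fe: 3.686 / 55.85 = 0.066 mol; O: 2.816 / 16.00 = 0.176 mol; P: 1.363 / 30.97 = 0.04401 mol
Ratios (÷ 0.04401): Fe 1.500, O 3.999, P 1.000
Scaling by 2: Fe 3.00, O 8.00, P 2.00 → Fe3O8P2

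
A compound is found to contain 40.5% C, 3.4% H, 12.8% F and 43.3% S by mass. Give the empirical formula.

Assume 100 g: 40.5 g C, 3.4 g H, 12.8 g F, 43.3 g S.
Moles — C: 40.5 / 12.01 = 3.372 mol; H: 3.4 / 1.008 = 3.373 mol; F: 12.8 / 19.00 = 0.6737 mol; S: 43.3 / 32.07 = 1.35 mol
Ratios (÷ 0.6737): C 5.006, H 5.007, F 1.000, S 2.004
→ C5H5FS2

C5H5FS2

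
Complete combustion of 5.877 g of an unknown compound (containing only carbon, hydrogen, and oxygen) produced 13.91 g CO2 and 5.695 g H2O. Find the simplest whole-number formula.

C7H14O2

mol C = 13.91 / 44.01 = 0.3161; mass C = 0.3161 × 12.01 = 3.796 g
mol H = 2 × (5.695 / 18.02) = 0.6321; mass H = 0.6321 × 1.008 = 0.6371 g
mass O = 5.877 − (4.433) = 1.444 g → mol O = 0.09025
Smallest is O at 0.09025 mol; normalising gives C 3.502, H 7.004, O 1.000
Scaling by 2: C 7.00, H 14.01, O 2.00 → C7H14O2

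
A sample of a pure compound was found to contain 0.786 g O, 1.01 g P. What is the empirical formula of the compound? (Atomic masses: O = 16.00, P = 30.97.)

n(O) = 0.786/16.00 = 0.04913, n(P) = 1.01/30.97 = 0.03261
Divide by the smallest (0.03261 mol P): O 1.506, P 1.000
Multiply by 2: O 3.01, P 2.00 → O3P2

O3P2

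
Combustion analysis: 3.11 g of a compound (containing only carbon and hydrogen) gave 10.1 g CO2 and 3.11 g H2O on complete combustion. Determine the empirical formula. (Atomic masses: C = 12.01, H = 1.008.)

C2H3

mol C = 10.1 / 44.01 = 0.2295; mass C = 0.2295 × 12.01 = 2.756 g
mol H = 2 × (3.11 / 18.02) = 0.3452; mass H = 0.3452 × 1.008 = 0.3479 g
Divide by the smallest (0.2295 mol C): C 1.000, H 1.504
Scaling by 2: C 2.00, H 3.01 → C2H3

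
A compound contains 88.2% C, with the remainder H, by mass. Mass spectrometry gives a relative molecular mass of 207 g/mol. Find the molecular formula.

Assume 100 g: 88.2 g C, 11.8 g H.
Moles — C: 88.2 / 12.01 = 7.344 mol; H: 11.8 / 1.008 = 11.71 mol
Ratios (÷ 7.344): C 1.000, H 1.594
Multiply by 5: C 5.00, H 7.97 → C5H8
Empirical-formula mass = 68.11 g/mol
n = 207 / 68.11 = 3.04 ≈ 3
Molecular formula = (C5H8)×3 = C15H24

C15H24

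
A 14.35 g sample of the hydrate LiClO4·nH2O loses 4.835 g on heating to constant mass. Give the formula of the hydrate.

LiClO4·3H2O

Mass of anhydrous LiClO4 = 14.35 − 4.835 = 9.515 g
mol H2O = 4.835 / 18.02 = 0.2683
Molar mass of LiClO4 = 106.39 g/mol → mol LiClO4 = 9.515 / 106.39 = 0.08944
n = 0.2683 / 0.08944 = 3.00 ≈ 3 → LiClO4·3H2O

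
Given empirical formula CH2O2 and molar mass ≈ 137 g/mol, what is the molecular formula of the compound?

C3H6O6

Empirical-formula mass = 46.03 g/mol
n = 137 / 46.03 = 2.98 ≈ 3
Molecular formula = (CH2O2)3 = C3H6O6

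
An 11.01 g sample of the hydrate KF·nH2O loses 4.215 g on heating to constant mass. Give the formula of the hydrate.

Mass of anhydrous KF = 11.01 − 4.215 = 6.795 g
mol H2O = 4.215 / 18.02 = 0.2339
Molar mass of KF = 58.10 g/mol → mol KF = 6.795 / 58.10 = 0.117
n = 0.2339 / 0.117 = 2.00 ≈ 2 → KF·2H2O

KF·2H2O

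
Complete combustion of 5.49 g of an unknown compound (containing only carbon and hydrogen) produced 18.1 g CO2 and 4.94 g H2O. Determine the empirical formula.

C3H4

mol C = 18.1 / 44.01 = 0.4113; mass C = 0.4113 × 12.01 = 4.939 g
mol H = 2 × (4.94 / 18.02) = 0.5483; mass H = 0.5483 × 1.008 = 0.5527 g
Ratios (÷ 0.4113): C 1.000, H 1.333
Scaling by 3: C 3.00, H 4.00 → C3H4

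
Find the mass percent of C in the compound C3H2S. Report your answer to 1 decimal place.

51.4%

Molar mass = 3(12.01) + 2(1.008) + 1(32.07) = 70.116 g/mol
Mass of C per mole = 3 × 12.01 = 36.030 g
% C = 36.030 / 70.116 × 100 = 51.4%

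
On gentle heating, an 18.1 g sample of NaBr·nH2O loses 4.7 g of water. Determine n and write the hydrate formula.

NaBr·2H2O

Mass of anhydrous NaBr = 18.1 − 4.7 = 13.4 g
mol H2O = 4.7 / 18.02 = 0.2608
Molar mass of NaBr = 102.89 g/mol → mol NaBr = 13.4 / 102.89 = 0.1302
n = 0.2608 / 0.1302 = 2.00 ≈ 2 → NaBr·2H2O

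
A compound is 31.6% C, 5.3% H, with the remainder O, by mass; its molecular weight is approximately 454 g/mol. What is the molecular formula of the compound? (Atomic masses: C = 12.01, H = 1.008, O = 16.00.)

C12H24O18

Assume 100 g: 31.6 g C, 5.3 g H, 63.1 g O.
C: 31.6 g ÷ 12.01 g/mol = 2.631 mol
H: 5.3 g ÷ 1.008 g/mol = 5.258 mol
O: 63.1 g ÷ 16.00 g/mol = 3.944 mol
Ratios (÷ 2.631): C 1.000, H 1.998, O 1.499
Scaling by 2: C 2.00, H 4.00, O 3.00 → C2H4O3
Empirical-formula mass = 76.05 g/mol
n = 454 / 76.05 = 5.97 ≈ 6
Molecular formula = (C2H4O3)×6 = C12H24O18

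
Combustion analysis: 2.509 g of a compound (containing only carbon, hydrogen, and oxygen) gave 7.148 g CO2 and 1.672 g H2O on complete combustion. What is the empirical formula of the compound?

mol C = 7.148 / 44.01 = 0.1624; mass C = 0.1624 × 12.01 = 1.951 g
mol H = 2 × (1.672 / 18.02) = 0.1856; mass H = 0.1856 × 1.008 = 0.1871 g
mass O = 2.509 − (2.138) = 0.3713 g → mol O = 0.02321
Divide by the smallest (0.02321 mol O): C 6.999, H 7.996, O 1.000
≈ 7:8:1 → C7H8O

C7H8O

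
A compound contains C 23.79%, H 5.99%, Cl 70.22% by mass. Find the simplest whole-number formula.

Assume 100 g: 23.79 g C, 5.99 g H, 70.22 g Cl.
n(C) = 23.79/12.01 = 1.981, n(H) = 5.99/1.008 = 5.942, n(Cl) = 70.22/35.45 = 1.981
Ratios (÷ 1.981): C 1.000, H 3.000, Cl 1.000
≈ 1:3:1 → CH3Cl

CH3Cl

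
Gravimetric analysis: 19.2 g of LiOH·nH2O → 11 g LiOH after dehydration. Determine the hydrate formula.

LiOH·H2O

Mass of water lost = 19.2 − 11 = 8.2 g → 8.2 / 18.02 = 0.455 mol H2O
Molar mass of LiOH = 23.95 g/mol → mol LiOH = 11 / 23.95 = 0.4593
n = 0.455 / 0.4593 = 0.99 ≈ 1 → LiOH·H2O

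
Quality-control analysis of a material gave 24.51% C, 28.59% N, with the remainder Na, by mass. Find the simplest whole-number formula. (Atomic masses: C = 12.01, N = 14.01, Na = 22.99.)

Assume 100 g: 24.51 g C, 28.59 g N, 46.9 g Na.
Moles — C: 24.51 / 12.01 = 2.041 mol; N: 28.59 / 14.01 = 2.041 mol; Na: 46.9 / 22.99 = 2.04 mol
Smallest is Na at 2.04 mol; normalising gives C 1.000, N 1.000, Na 1.000
≈ 1:1:1 → CNNa

CNNa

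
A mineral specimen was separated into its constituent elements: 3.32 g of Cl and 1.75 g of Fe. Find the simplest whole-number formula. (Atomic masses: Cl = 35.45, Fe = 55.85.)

Cl3Fe

Cl: 3.32 g ÷ 35.45 g/mol = 0.09365 mol
Fe: 1.75 g ÷ 55.85 g/mol = 0.03133 mol
Smallest is Fe at 0.03133 mol; normalising gives Cl 2.989, Fe 1.000
Ratio ≈ 3:1, so the empirical formula is Cl3Fe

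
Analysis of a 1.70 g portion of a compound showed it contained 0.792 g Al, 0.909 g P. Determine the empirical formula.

Al: 0.792 g ÷ 26.98 g/mol = 0.02936 mol
P: 0.909 g ÷ 30.97 g/mol = 0.02935 mol
Divide by the smallest (0.02935 mol P): Al 1.000, P 1.000
→ AlP

AlP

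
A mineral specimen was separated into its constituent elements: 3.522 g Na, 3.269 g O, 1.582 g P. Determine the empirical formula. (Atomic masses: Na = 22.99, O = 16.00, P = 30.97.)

Moles — Na: 3.522 / 22.99 = 0.1532 mol; O: 3.269 / 16.00 = 0.2043 mol; P: 1.582 / 30.97 = 0.05108 mol
Divide by the smallest (0.05108 mol P): Na 2.999, O 4.000, P 1.000
Ratio ≈ 3:4:1, so the empirical formula is Na3O4P

Na3O4P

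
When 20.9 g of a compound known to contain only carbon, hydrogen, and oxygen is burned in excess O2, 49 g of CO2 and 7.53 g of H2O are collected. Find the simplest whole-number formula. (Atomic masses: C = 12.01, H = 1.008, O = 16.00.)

mol C = 49 / 44.01 = 1.113; mass C = 1.113 × 12.01 = 13.37 g
mol H = 2 × (7.53 / 18.02) = 0.8357; mass H = 0.8357 × 1.008 = 0.8424 g
mass O = 20.9 − (14.21) = 6.686 g → mol O = 0.4179
Ratios (÷ 0.4179): C 2.664, H 2.000, O 1.000
×3: C 7.99, H 6.00, O 3.00 → C8H6O3

C8H6O3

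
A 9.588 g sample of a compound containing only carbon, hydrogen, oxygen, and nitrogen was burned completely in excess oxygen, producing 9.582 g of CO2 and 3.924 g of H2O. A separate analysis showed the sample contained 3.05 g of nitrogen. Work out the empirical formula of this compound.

mol C = 9.582 / 44.01 = 0.2177; mass C = 0.2177 × 12.01 = 2.615 g
mol H = 2 × (3.924 / 18.02) = 0.4355; mass H = 0.4355 × 1.008 = 0.4390 g
mol N = 3.05 / 14.01 = 0.2177
mass O = 9.588 − (6.104) = 3.484 g → mol O = 0.2178
Ratios (÷ 0.2177): C 1.000, H 2.001, N 1.000, O 1.000
Ratio ≈ 1:2:1:1, so the empirical formula is CH2NO

CH2NO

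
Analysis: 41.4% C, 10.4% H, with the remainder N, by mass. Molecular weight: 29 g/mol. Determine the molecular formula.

CH3N

Assume 100 g: 41.4 g C, 10.4 g H, 48.2 g N.
C: 41.4 g ÷ 12.01 g/mol = 3.447 mol
H: 10.4 g ÷ 1.008 g/mol = 10.32 mol
N: 48.2 g ÷ 14.01 g/mol = 3.44 mol
Divide by the smallest (3.44 mol N): C 1.002, H 2.999, N 1.000
≈ 1:3:1 → CH3N
Empirical-formula mass = 29.04 g/mol
n = 29 / 29.04 = 1.00 ≈ 1
Molecular formula = empirical formula = CH3N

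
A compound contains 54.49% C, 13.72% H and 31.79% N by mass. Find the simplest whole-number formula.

Assume 100 g: 54.49 g C, 13.72 g H, 31.79 g N.
Moles — C: 54.49 / 12.01 = 4.537 mol; H: 13.72 / 1.008 = 13.61 mol; N: 31.79 / 14.01 = 2.269 mol
Ratios (÷ 2.269): C 1.999, H 5.998, N 1.000
→ C2H6N

C2H6N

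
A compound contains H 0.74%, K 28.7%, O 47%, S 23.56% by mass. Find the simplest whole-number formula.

Assume 100 g: 0.74 g H, 28.7 g K, 47 g O, 23.56 g S.
H: 0.74 g ÷ 1.008 g/mol = 0.7341 mol
K: 28.7 g ÷ 39.10 g/mol = 0.734 mol
O: 47 g ÷ 16.00 g/mol = 2.938 mol
S: 23.56 g ÷ 32.07 g/mol = 0.7346 mol
Smallest is K at 0.734 mol; normalising gives H 1.000, K 1.000, O 4.002, S 1.001
≈ 1:1:4:1 → HKO4S

HKO4S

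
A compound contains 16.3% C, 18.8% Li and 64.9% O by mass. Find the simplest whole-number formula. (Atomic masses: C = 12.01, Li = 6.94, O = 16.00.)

CLi2O3

Assume 100 g: 16.3 g C, 18.8 g Li, 64.9 g O.
n(C) = 16.3/12.01 = 1.357, n(Li) = 18.8/6.94 = 2.709, n(O) = 64.9/16.00 = 4.056
Divide by the smallest (1.357 mol C): C 1.000, Li 1.996, O 2.989
Ratio ≈ 1:2:3, so the empirical formula is CLi2O3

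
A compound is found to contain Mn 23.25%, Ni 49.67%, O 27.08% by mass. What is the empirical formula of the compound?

Assume 100 g: 23.25 g Mn, 49.67 g Ni, 27.08 g O.
n(Mn) = 23.25/54.94 = 0.4232, n(Ni) = 49.67/58.69 = 0.8463, n(O) = 27.08/16.00 = 1.692
Smallest is Mn at 0.4232 mol; normalising gives Mn 1.000, Ni 2.000, O 3.999
≈ 1:2:4 → MnNi2O4

MnNi2O4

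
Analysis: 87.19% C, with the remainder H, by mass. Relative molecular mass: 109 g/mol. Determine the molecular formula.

C8H14

Assume 100 g: 87.19 g C, 12.81 g H.
n(C) = 87.19/12.01 = 7.26, n(H) = 12.81/1.008 = 12.71
Ratios (÷ 7.26): C 1.000, H 1.751
Scaling by 4: C 4.00, H 7.00 → C4H7
Empirical-formula mass = 55.10 g/mol
n = 109 / 55.10 = 1.98 ≈ 2
Molecular formula = (C4H7)×2 = C8H14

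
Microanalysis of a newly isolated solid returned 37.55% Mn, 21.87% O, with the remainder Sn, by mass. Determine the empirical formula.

Mn2O4Sn

Assume 100 g: 37.55 g Mn, 21.87 g O, 40.58 g Sn.
n(Mn) = 37.55/54.94 = 0.6835, n(O) = 21.87/16.00 = 1.367, n(Sn) = 40.58/118.71 = 0.3418
Ratios (÷ 0.3418): Mn 1.999, O 3.999, Sn 1.000
→ Mn2O4Sn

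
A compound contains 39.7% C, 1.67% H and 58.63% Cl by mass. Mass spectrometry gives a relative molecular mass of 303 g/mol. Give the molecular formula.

Assume 100 g: 39.7 g C, 1.67 g H, 58.63 g Cl.
C: 39.7 g ÷ 12.01 g/mol = 3.306 mol
H: 1.67 g ÷ 1.008 g/mol = 1.657 mol
Cl: 58.63 g ÷ 35.45 g/mol = 1.654 mol
Divide by the smallest (1.654 mol Cl): C 1.999, H 1.002, Cl 1.000
→ C2HCl
Empirical-formula mass = 60.48 g/mol
n = 303 / 60.48 = 5.01 ≈ 5
Molecular formula = (C2HCl)×5 = C10H5Cl5

C10H5Cl5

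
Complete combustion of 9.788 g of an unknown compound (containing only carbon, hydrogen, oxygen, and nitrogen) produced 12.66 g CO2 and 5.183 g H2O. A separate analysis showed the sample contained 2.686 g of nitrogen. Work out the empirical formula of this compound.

C3H6N2O2

mol C = 12.66 / 44.01 = 0.2877; mass C = 0.2877 × 12.01 = 3.455 g
mol H = 2 × (5.183 / 18.02) = 0.5752; mass H = 0.5752 × 1.008 = 0.5799 g
mol N = 2.686 / 14.01 = 0.1917
mass O = 9.788 − (6.721) = 3.067 g → mol O = 0.1917
Ratios (÷ 0.1917): C 1.501, H 3.001, N 1.000, O 1.000
Scaling by 2: C 3.00, H 6.00, N 2.00, O 2.00 → C3H6N2O2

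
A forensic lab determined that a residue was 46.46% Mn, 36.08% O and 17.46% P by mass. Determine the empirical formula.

Assume 100 g: 46.46 g Mn, 36.08 g O, 17.46 g P.
Moles — Mn: 46.46 / 54.94 = 0.8456 mol; O: 36.08 / 16.00 = 2.255 mol; P: 17.46 / 30.97 = 0.5638 mol
Divide by the smallest (0.5638 mol P): Mn 1.500, O 4.000, P 1.000
Multiply by 2: Mn 3.00, O 8.00, P 2.00 → Mn3O8P2

Mn3O8P2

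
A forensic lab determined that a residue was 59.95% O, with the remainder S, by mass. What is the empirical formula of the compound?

Assume 100 g: 59.95 g O, 40.05 g S.
Moles — O: 59.95 / 16.00 = 3.747 mol; S: 40.05 / 32.07 = 1.249 mol
Ratios (÷ 1.249): O 3.000, S 1.000
Ratio ≈ 3:1, so the empirical formula is O3S

O3S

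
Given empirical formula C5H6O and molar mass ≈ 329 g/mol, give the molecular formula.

C20H24O4

Empirical-formula mass = 82.10 g/mol
n = 329 / 82.10 = 4.01 ≈ 4
Molecular formula = (C5H6O)4 = C20H24O4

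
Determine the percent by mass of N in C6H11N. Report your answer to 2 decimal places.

Molar mass = 6(12.01) + 11(1.008) + 1(14.01) = 97.158 g/mol
Mass of N per mole = 1 × 14.01 = 14.010 g
% N = 14.010 / 97.158 × 100 = 14.42%

14.42%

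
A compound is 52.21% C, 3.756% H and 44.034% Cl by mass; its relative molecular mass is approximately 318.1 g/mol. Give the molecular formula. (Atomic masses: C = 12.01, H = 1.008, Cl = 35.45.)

C14H12Cl4

Assume 100 g: 52.21 g C, 3.756 g H, 44.034 g Cl.
C: 52.21 g ÷ 12.01 g/mol = 4.347 mol
H: 3.756 g ÷ 1.008 g/mol = 3.726 mol
Cl: 44.034 g ÷ 35.45 g/mol = 1.242 mol
Smallest is Cl at 1.242 mol; normalising gives C 3.500, H 3.000, Cl 1.000
×2: C 7.00, H 6.00, Cl 2.00 → C7H6Cl2
Empirical-formula mass = 161.02 g/mol
n = 318.1 / 161.02 = 1.98 ≈ 2
Molecular formula = (C7H6Cl2)×2 = C14H12Cl4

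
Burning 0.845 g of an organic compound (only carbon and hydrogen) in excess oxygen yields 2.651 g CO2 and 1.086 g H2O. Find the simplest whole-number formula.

mol C = 2.651 / 44.01 = 0.06024; mass C = 0.06024 × 12.01 = 0.7234 g
mol H = 2 × (1.086 / 18.02) = 0.1205; mass H = 0.1205 × 1.008 = 0.1215 g
Ratios (÷ 0.06024): C 1.000, H 2.001
Ratio ≈ 1:2, so the empirical formula is CH2

CH2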